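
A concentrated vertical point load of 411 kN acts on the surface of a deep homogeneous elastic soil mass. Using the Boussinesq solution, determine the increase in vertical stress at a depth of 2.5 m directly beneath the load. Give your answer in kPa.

Δσ_z ≈ 31.4 kPa

Boussinesq vertical stress below a point load on an elastic half-space:
Δσ_z = 3P/(2πz²) · [1 + (r/z)²]^(−5/2)
r/z = 0/2.5 = 0; [1+(r/z)²]^(−5/2) = 1.
Δσ_z = 3×411/(2π×2.5²) × 1 = 31.398 × 1 = 31.4 kPa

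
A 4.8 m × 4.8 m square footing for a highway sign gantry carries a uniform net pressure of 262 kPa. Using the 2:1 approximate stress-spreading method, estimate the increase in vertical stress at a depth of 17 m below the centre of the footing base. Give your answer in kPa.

Δσ_z ≈ 12.7 kPa

By the 2:1 method the load spreads at 1 horizontal : 2 vertical, so at depth z the loaded area has grown by z in each plan dimension:
Δσ = qBL/((B+z)(L+z)) = 262×4.8×4.8/((4.8+17)(4.8+17)) = 12.702 kPa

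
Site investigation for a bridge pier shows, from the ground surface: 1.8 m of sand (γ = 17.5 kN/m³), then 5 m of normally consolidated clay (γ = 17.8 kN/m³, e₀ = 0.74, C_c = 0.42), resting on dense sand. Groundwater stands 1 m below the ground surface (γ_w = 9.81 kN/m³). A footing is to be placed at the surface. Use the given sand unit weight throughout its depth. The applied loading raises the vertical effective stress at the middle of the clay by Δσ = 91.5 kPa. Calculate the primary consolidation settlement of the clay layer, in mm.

Mid-depth of clay below the ground surface: z = 1.8 + 5/2 = 4.3 m.
Total vertical stress at mid-clay: σ_v = 17.5×1.8 + 17.8×2.5 = 76 kPa.
Pore pressure: u = 9.81×(4.3 − 1) = 32.373 kPa.
Initial effective stress: σ'_0 = σ_v − u = 76 − 32.373 = 43.627 kPa.
Final effective stress: σ'_f = σ'_0 + Δσ = 43.627 + 91.5 = 135.13 kPa.
Normally consolidated clay, so the full stress increment lies on the virgin compression line:
S_c = C_c·H/(1+e₀)·log₁₀(σ'_f/σ'_0) = 0.42×5/(1+0.74)×log₁₀(135.13/43.627)
    = 1.2069 × 0.491 = 0.5926 m

S_c ≈ 593 mm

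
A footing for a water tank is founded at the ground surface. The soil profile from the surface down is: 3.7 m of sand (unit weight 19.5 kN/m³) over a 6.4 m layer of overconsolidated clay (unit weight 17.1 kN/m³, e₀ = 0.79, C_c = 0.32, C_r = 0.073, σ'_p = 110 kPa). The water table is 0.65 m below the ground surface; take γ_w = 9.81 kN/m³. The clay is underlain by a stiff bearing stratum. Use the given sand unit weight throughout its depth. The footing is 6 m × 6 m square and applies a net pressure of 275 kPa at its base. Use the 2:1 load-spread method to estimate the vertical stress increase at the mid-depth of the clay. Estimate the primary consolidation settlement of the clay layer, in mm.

S_c ≈ 122 mm

Mid-depth of clay below the ground surface: z = 3.7 + 6.4/2 = 6.9 m.
Total vertical stress at mid-clay: σ_v = 19.5×3.7 + 17.1×3.2 = 126.87 kPa.
Pore pressure: u = 9.81×(6.9 − 0.65) = 61.312 kPa.
Initial effective stress: σ'_0 = σ_v − u = 126.87 − 61.312 = 65.558 kPa.
Stress increase at mid-clay by the 2:1 spreading method:
Δσ = qBL/((B+z)(L+z)) = 275×6×6/((6+6.9)(6+6.9)) = 59.492 kPa
Final effective stress: σ'_f = 65.558 + 59.492 = 125.05 kPa.
σ'_f = 125.05 > σ'_p = 110 kPa, so the stress path crosses the preconsolidation pressure — recompression up to σ'_p, then virgin compression beyond:
S_c = H/(1+e₀)·[C_r·log₁₀(σ'_p/σ'_0) + C_c·log₁₀(σ'_f/σ'_p)]
    = 6.4/1.79 × [0.073×log₁₀(110/65.558) + 0.32×log₁₀(125.05/110)]
    = 3.5754 × [0.016408 + 0.017821] = 0.1224 m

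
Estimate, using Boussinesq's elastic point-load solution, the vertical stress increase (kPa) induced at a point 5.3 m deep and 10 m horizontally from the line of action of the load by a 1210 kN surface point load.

Boussinesq vertical stress below a point load on an elastic half-space:
Δσ_z = 3P/(2πz²) · [1 + (r/z)²]^(−5/2)
r/z = 10/5.3 = 1.8868; [1+(r/z)²]^(−5/2) = 0.022521.
Δσ_z = 3×1210/(2π×5.3²) × 0.022521 = 20.567 × 0.022521 = 0.4632 kPa

Δσ_z ≈ 0.463 kPa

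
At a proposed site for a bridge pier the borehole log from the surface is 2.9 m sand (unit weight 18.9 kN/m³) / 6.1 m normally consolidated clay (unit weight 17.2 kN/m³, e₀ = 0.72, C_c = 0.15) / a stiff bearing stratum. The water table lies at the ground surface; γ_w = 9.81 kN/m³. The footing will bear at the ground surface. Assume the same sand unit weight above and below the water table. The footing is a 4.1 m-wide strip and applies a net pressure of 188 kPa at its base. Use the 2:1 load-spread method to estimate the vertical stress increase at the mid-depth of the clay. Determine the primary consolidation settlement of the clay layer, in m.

Mid-depth of clay below the ground surface: z = 2.9 + 6.1/2 = 5.95 m.
Total vertical stress at mid-clay: σ_v = 18.9×2.9 + 17.2×3.05 = 107.27 kPa.
Pore pressure: u = 9.81×(5.95 − 0) = 58.37 kPa.
Initial effective stress: σ'_0 = σ_v − u = 107.27 − 58.37 = 48.9 kPa.
Stress increase at mid-clay by the 2:1 spreading method:
Δσ = qB/(B+z) = 188×4.1/(4.1+5.95) = 76.697 kPa
Final effective stress: σ'_f = σ'_0 + Δσ = 48.9 + 76.697 = 125.6 kPa.
Normally consolidated clay, so the full stress increment lies on the virgin compression line:
S_c = C_c·H/(1+e₀)·log₁₀(σ'_f/σ'_0) = 0.15×6.1/(1+0.72)×log₁₀(125.6/48.9)
    = 0.53198 × 0.40968 = 0.2179 m

S_c ≈ 0.218 m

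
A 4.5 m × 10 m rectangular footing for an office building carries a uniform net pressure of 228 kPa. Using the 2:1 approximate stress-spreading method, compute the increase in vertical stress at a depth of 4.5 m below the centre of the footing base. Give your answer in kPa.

By the 2:1 method the load spreads at 1 horizontal : 2 vertical, so at depth z the loaded area has grown by z in each plan dimension:
Δσ = qBL/((B+z)(L+z)) = 228×4.5×10/((4.5+4.5)(10+4.5)) = 78.621 kPa

Δσ_z ≈ 78.6 kPa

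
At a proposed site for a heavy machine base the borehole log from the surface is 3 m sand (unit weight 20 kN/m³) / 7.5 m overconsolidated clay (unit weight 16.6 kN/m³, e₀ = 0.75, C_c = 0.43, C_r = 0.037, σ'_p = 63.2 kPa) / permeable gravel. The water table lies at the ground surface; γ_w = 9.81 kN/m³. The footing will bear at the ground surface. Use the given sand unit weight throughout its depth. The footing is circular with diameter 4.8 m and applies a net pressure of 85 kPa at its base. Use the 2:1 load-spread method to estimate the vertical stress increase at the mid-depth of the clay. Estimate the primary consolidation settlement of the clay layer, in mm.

S_c ≈ 98.2 mm

Mid-depth of clay below the ground surface: z = 3 + 7.5/2 = 6.75 m.
Total vertical stress at mid-clay: σ_v = 20×3 + 16.6×3.75 = 122.25 kPa.
Pore pressure: u = 9.81×(6.75 − 0) = 66.218 kPa.
Initial effective stress: σ'_0 = σ_v − u = 122.25 − 66.218 = 56.032 kPa.
Stress increase at mid-clay by the 2:1 spreading method:
Δσ ≈ qD²/(D+z)² = 85×4.8²/(4.8+6.75)² = 14.68 kPa
Final effective stress: σ'_f = 56.032 + 14.68 = 70.712 kPa.
σ'_f = 70.712 > σ'_p = 63.2 kPa, so the stress path crosses the preconsolidation pressure — recompression up to σ'_p, then virgin compression beyond:
S_c = H/(1+e₀)·[C_r·log₁₀(σ'_p/σ'_0) + C_c·log₁₀(σ'_f/σ'_p)]
    = 7.5/1.75 × [0.037×log₁₀(63.2/56.032) + 0.43×log₁₀(70.712/63.2)]
    = 4.2857 × [0.0019344 + 0.020974] = 0.09818 m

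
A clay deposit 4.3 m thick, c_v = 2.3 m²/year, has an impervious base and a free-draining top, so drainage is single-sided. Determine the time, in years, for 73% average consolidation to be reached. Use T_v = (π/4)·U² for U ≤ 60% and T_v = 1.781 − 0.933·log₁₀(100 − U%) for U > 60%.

t ≈ 3.58 years

Drainage path length: H_d = H = 4.3 m (single drainage).
U > 60%: T_v = 1.781 − 0.933·log₁₀(100 − 73) = 0.44554.
t = T_v·H_d²/c_v = 0.44554×4.3²/2.3 = 3.582 years.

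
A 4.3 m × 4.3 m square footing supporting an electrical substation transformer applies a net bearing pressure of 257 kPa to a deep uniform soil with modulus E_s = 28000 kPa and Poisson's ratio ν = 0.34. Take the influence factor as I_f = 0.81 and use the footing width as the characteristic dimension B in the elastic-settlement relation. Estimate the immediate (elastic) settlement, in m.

S_e ≈ 0.0283 m

Immediate (elastic) settlement: S_e = q·B·(1−ν²)/E_s · I_f.
S_e = 257 × 4.3 × (1 − 0.34²) / 28000 × 0.81
    = 257 × 4.3 × 0.8844 / 28000 × 0.81
    = 0.02827 m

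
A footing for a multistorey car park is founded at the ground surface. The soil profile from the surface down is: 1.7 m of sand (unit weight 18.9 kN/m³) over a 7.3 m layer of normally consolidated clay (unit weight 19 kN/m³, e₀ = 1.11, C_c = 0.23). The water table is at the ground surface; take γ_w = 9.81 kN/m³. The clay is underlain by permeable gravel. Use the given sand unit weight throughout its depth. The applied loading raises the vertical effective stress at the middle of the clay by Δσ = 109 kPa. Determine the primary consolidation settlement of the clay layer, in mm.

Mid-depth of clay below the ground surface: z = 1.7 + 7.3/2 = 5.35 m.
Total vertical stress at mid-clay: σ_v = 18.9×1.7 + 19×3.65 = 101.48 kPa.
Pore pressure: u = 9.81×(5.35 − 0) = 52.483 kPa.
Initial effective stress: σ'_0 = σ_v − u = 101.48 − 52.483 = 48.997 kPa.
Final effective stress: σ'_f = σ'_0 + Δσ = 48.997 + 109 = 158 kPa.
Normally consolidated clay, so the full stress increment lies on the virgin compression line:
S_c = C_c·H/(1+e₀)·log₁₀(σ'_f/σ'_0) = 0.23×7.3/(1+1.11)×log₁₀(158/48.997)
    = 0.79573 × 0.50849 = 0.4046 m

S_c ≈ 405 mm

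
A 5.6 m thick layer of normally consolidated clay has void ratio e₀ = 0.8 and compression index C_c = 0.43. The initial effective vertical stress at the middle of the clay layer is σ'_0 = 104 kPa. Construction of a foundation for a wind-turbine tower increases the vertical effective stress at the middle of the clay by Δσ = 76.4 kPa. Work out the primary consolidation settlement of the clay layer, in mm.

Final effective stress: σ'_f = σ'_0 + Δσ = 104 + 76.4 = 180.4 kPa.
Normally consolidated clay, so the full stress increment lies on the virgin compression line:
S_c = C_c·H/(1+e₀)·log₁₀(σ'_f/σ'_0) = 0.43×5.6/(1+0.8)×log₁₀(180.4/104)
    = 1.3378 × 0.2392 = 0.32 m

S_c ≈ 320 mm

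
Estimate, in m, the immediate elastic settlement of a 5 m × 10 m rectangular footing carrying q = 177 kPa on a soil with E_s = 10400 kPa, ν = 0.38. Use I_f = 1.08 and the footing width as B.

Immediate (elastic) settlement: S_e = q·B·(1−ν²)/E_s · I_f.
S_e = 177 × 5 × (1 − 0.38²) / 10400 × 1.08
    = 177 × 5 × 0.8556 / 10400 × 1.08
    = 0.07863 m

S_e ≈ 0.0786 m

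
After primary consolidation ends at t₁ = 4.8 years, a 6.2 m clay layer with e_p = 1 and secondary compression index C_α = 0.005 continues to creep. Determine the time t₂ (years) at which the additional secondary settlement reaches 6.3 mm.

t₂ ≈ 12.2 years

S_s = C_α·H/(1+e_p)·log₁₀(t₂/t₁) ⇒ log₁₀(t₂/t₁) = S_s·(1+e_p)/(C_α·H).
log₁₀(t₂/t₁) = 0.0063 × (1+1) / (0.005×6.2) = 0.4065
t₂ = t₁ × 10^0.4065 = 4.8 × 2.549 = 12.24 years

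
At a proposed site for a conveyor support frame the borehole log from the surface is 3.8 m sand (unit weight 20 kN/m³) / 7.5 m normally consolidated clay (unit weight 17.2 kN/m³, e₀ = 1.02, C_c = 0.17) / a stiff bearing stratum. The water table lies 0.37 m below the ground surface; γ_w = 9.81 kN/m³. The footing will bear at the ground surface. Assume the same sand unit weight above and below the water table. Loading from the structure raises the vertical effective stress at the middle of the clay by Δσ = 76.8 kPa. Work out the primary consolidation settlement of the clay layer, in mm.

S_c ≈ 203 mm

Mid-depth of clay below the ground surface: z = 3.8 + 7.5/2 = 7.55 m.
Total vertical stress at mid-clay: σ_v = 20×3.8 + 17.2×3.75 = 140.5 kPa.
Pore pressure: u = 9.81×(7.55 − 0.37) = 70.436 kPa.
Initial effective stress: σ'_0 = σ_v − u = 140.5 − 70.436 = 70.064 kPa.
Final effective stress: σ'_f = σ'_0 + Δσ = 70.064 + 76.8 = 146.86 kPa.
Normally consolidated clay, so the full stress increment lies on the virgin compression line:
S_c = C_c·H/(1+e₀)·log₁₀(σ'_f/σ'_0) = 0.17×7.5/(1+1.02)×log₁₀(146.86/70.064)
    = 0.63119 × 0.32141 = 0.2029 m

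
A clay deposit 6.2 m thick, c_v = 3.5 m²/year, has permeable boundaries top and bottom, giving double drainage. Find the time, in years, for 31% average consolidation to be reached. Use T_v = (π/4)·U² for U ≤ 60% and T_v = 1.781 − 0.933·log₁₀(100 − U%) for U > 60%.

t ≈ 0.207 years

Drainage path length: H_d = H/2 = 3.1 m (double drainage).
U ≤ 60%: T_v = (π/4)·U² = (π/4)×0.31² = 0.075477.
t = T_v·H_d²/c_v = 0.075477×3.1²/3.5 = 0.2072 years.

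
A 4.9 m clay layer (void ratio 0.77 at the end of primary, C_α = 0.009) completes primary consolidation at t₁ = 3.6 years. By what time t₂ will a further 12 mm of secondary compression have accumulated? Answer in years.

S_s = C_α·H/(1+e_p)·log₁₀(t₂/t₁) ⇒ log₁₀(t₂/t₁) = S_s·(1+e_p)/(C_α·H).
log₁₀(t₂/t₁) = 0.012 × (1+0.77) / (0.009×4.9) = 0.4816
t₂ = t₁ × 10^0.4816 = 3.6 × 3.031 = 10.91 years

t₂ ≈ 10.9 years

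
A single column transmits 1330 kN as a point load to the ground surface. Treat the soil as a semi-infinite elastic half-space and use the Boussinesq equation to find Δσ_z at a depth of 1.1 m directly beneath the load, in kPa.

Boussinesq vertical stress below a point load on an elastic half-space:
Δσ_z = 3P/(2πz²) · [1 + (r/z)²]^(−5/2)
r/z = 0/1.1 = 0; [1+(r/z)²]^(−5/2) = 1.
Δσ_z = 3×1330/(2π×1.1²) × 1 = 524.82 × 1 = 524.8 kPa

Δσ_z ≈ 525 kPa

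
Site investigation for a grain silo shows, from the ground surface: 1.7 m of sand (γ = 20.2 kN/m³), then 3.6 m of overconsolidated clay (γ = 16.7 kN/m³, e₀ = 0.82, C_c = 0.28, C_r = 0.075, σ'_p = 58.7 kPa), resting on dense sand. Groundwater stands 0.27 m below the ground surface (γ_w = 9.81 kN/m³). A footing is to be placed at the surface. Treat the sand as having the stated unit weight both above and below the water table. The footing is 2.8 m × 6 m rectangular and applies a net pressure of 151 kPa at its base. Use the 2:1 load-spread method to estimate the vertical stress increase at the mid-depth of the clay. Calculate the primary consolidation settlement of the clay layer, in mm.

S_c ≈ 96.9 mm

Mid-depth of clay below the ground surface: z = 1.7 + 3.6/2 = 3.5 m.
Total vertical stress at mid-clay: σ_v = 20.2×1.7 + 16.7×1.8 = 64.4 kPa.
Pore pressure: u = 9.81×(3.5 − 0.27) = 31.686 kPa.
Initial effective stress: σ'_0 = σ_v − u = 64.4 − 31.686 = 32.714 kPa.
Stress increase at mid-clay by the 2:1 spreading method:
Δσ = qBL/((B+z)(L+z)) = 151×2.8×6/((2.8+3.5)(6+3.5)) = 42.386 kPa
Final effective stress: σ'_f = 32.714 + 42.386 = 75.1 kPa.
σ'_f = 75.1 > σ'_p = 58.7 kPa, so the stress path crosses the preconsolidation pressure — recompression up to σ'_p, then virgin compression beyond:
S_c = H/(1+e₀)·[C_r·log₁₀(σ'_p/σ'_0) + C_c·log₁₀(σ'_f/σ'_p)]
    = 3.6/1.82 × [0.075×log₁₀(58.7/32.714) + 0.28×log₁₀(75.1/58.7)]
    = 1.978 × [0.019043 + 0.029961] = 0.09693 m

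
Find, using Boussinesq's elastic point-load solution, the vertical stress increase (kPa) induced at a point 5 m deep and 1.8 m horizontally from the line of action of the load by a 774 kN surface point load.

Δσ_z ≈ 10.9 kPa

Boussinesq vertical stress below a point load on an elastic half-space:
Δσ_z = 3P/(2πz²) · [1 + (r/z)²]^(−5/2)
r/z = 1.8/5 = 0.36; [1+(r/z)²]^(−5/2) = 0.73737.
Δσ_z = 3×774/(2π×5²) × 0.73737 = 14.782 × 0.73737 = 10.9 kPa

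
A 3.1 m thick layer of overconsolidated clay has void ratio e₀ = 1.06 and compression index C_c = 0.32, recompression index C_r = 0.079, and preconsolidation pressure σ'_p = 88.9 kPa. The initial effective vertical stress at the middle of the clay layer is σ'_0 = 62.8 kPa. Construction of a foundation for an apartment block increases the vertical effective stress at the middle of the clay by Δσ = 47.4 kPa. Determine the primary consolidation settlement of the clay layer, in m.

Final effective stress: σ'_f = 62.8 + 47.4 = 110.2 kPa.
σ'_f = 110.2 > σ'_p = 88.9 kPa, so the stress path crosses the preconsolidation pressure — recompression up to σ'_p, then virgin compression beyond:
S_c = H/(1+e₀)·[C_r·log₁₀(σ'_p/σ'_0) + C_c·log₁₀(σ'_f/σ'_p)]
    = 3.1/2.06 × [0.079×log₁₀(88.9/62.8) + 0.32×log₁₀(110.2/88.9)]
    = 1.5049 × [0.011924 + 0.02985] = 0.06287 m

S_c ≈ 0.0629 m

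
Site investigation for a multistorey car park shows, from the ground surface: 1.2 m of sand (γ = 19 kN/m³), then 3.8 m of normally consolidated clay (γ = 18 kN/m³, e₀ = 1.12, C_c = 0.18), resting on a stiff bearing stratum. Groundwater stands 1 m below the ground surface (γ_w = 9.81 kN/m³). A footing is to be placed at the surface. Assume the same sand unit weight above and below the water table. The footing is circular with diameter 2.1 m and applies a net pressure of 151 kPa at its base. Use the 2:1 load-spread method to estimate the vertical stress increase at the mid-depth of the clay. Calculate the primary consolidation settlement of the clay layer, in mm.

Mid-depth of clay below the ground surface: z = 1.2 + 3.8/2 = 3.1 m.
Total vertical stress at mid-clay: σ_v = 19×1.2 + 18×1.9 = 57 kPa.
Pore pressure: u = 9.81×(3.1 − 1) = 20.601 kPa.
Initial effective stress: σ'_0 = σ_v − u = 57 − 20.601 = 36.399 kPa.
Stress increase at mid-clay by the 2:1 spreading method:
Δσ ≈ qD²/(D+z)² = 151×2.1²/(2.1+3.1)² = 24.627 kPa
Final effective stress: σ'_f = σ'_0 + Δσ = 36.399 + 24.627 = 61.026 kPa.
Normally consolidated clay, so the full stress increment lies on the virgin compression line:
S_c = C_c·H/(1+e₀)·log₁₀(σ'_f/σ'_0) = 0.18×3.8/(1+1.12)×log₁₀(61.026/36.399)
    = 0.32264 × 0.22443 = 0.07241 m

S_c ≈ 72.4 mm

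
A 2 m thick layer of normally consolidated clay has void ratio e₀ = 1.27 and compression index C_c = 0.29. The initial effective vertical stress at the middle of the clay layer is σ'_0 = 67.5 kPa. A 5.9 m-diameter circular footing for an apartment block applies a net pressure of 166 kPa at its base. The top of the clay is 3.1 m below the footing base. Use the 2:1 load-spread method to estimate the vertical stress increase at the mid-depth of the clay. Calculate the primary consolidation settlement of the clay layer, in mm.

Mid-depth of clay below the footing base: z = 3.1 + 2/2 = 4.1 m.
Stress increase at mid-clay by the 2:1 spreading method:
Δσ ≈ qD²/(D+z)² = 166×5.9²/(5.9+4.1)² = 57.785 kPa
Final effective stress: σ'_f = σ'_0 + Δσ = 67.5 + 57.785 = 125.28 kPa.
Normally consolidated clay, so the full stress increment lies on the virgin compression line:
S_c = C_c·H/(1+e₀)·log₁₀(σ'_f/σ'_0) = 0.29×2/(1+1.27)×log₁₀(125.28/67.5)
    = 0.25551 × 0.26858 = 0.06862 m

S_c ≈ 68.6 mm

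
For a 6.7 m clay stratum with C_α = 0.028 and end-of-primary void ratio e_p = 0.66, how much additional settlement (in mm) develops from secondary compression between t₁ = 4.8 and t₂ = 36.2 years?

Secondary compression: S_s = C_α·H/(1+e_p)·log₁₀(t₂/t₁)
S_s = 0.028×6.7/(1+0.66)×log₁₀(36.2/4.8)
    = 0.113 × 0.8775 = 0.09916 m

S_s ≈ 99.2 mm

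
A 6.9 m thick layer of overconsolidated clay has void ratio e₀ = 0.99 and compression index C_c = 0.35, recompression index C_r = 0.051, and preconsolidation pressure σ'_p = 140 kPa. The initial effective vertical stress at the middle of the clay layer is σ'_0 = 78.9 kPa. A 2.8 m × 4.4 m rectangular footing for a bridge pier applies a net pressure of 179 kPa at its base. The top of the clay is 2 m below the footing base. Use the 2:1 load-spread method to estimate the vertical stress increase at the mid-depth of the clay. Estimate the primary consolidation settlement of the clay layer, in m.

S_c ≈ 0.0227 m

Mid-depth of clay below the footing base: z = 2 + 6.9/2 = 5.45 m.
Stress increase at mid-clay by the 2:1 spreading method:
Δσ = qBL/((B+z)(L+z)) = 179×2.8×4.4/((2.8+5.45)(4.4+5.45)) = 27.138 kPa
Final effective stress: σ'_f = 78.9 + 27.138 = 106.04 kPa.
σ'_f = 106.04 ≤ σ'_p = 140 kPa, so the clay remains overconsolidated and only the recompression index applies:
S_c = C_r·H/(1+e₀)·log₁₀(σ'_f/σ'_0) = 0.051×6.9/1.99×log₁₀(106.04/78.9)
    = 0.17683 × 0.12839 = 0.0227 m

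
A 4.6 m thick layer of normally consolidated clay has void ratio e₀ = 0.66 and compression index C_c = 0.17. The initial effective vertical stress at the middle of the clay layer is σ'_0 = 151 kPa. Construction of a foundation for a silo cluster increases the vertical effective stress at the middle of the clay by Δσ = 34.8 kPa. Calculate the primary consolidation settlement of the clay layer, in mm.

Final effective stress: σ'_f = σ'_0 + Δσ = 151 + 34.8 = 185.8 kPa.
Normally consolidated clay, so the full stress increment lies on the virgin compression line:
S_c = C_c·H/(1+e₀)·log₁₀(σ'_f/σ'_0) = 0.17×4.6/(1+0.66)×log₁₀(185.8/151)
    = 0.47108 × 0.090069 = 0.04243 m

S_c ≈ 42.4 mm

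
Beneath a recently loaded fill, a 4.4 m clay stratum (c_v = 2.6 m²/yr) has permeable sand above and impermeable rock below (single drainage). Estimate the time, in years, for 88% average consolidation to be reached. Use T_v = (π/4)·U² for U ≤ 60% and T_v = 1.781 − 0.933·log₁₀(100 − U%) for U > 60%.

t ≈ 5.76 years

Drainage path length: H_d = H = 4.4 m (single drainage).
U > 60%: T_v = 1.781 − 0.933·log₁₀(100 − 88) = 0.77412.
t = T_v·H_d²/c_v = 0.77412×4.4²/2.6 = 5.764 years.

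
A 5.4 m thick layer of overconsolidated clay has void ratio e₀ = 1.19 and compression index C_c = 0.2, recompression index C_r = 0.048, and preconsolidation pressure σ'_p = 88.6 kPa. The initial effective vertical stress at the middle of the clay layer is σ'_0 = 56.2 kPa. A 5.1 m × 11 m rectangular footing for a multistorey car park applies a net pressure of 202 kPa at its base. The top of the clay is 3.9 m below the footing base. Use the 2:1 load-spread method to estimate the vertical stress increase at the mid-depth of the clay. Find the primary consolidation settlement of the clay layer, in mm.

Mid-depth of clay below the footing base: z = 3.9 + 5.4/2 = 6.6 m.
Stress increase at mid-clay by the 2:1 spreading method:
Δσ = qBL/((B+z)(L+z)) = 202×5.1×11/((5.1+6.6)(11+6.6)) = 55.032 kPa
Final effective stress: σ'_f = 56.2 + 55.032 = 111.23 kPa.
σ'_f = 111.23 > σ'_p = 88.6 kPa, so the stress path crosses the preconsolidation pressure — recompression up to σ'_p, then virgin compression beyond:
S_c = H/(1+e₀)·[C_r·log₁₀(σ'_p/σ'_0) + C_c·log₁₀(σ'_f/σ'_p)]
    = 5.4/2.19 × [0.048×log₁₀(88.6/56.2) + 0.2×log₁₀(111.23/88.6)]
    = 2.4658 × [0.0094895 + 0.019758] = 0.07212 m

S_c ≈ 72.1 mm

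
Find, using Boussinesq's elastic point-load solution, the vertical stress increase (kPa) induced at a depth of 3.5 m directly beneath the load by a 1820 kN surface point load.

Δσ_z ≈ 70.9 kPa

Boussinesq vertical stress below a point load on an elastic half-space:
Δσ_z = 3P/(2πz²) · [1 + (r/z)²]^(−5/2)
r/z = 0/3.5 = 0; [1+(r/z)²]^(−5/2) = 1.
Δσ_z = 3×1820/(2π×3.5²) × 1 = 70.938 × 1 = 70.94 kPa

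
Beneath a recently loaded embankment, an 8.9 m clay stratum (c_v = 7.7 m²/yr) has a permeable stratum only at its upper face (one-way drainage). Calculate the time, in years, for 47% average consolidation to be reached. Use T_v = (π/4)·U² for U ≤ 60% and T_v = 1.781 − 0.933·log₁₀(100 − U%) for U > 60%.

t ≈ 1.78 years

Drainage path length: H_d = H = 8.9 m (single drainage).
U ≤ 60%: T_v = (π/4)·U² = (π/4)×0.47² = 0.17349.
t = T_v·H_d²/c_v = 0.17349×8.9²/7.7 = 1.785 years.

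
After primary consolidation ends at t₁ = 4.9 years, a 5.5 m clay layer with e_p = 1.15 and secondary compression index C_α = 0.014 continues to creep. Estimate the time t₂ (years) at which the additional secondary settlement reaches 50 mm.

t₂ ≈ 122 years

S_s = C_α·H/(1+e_p)·log₁₀(t₂/t₁) ⇒ log₁₀(t₂/t₁) = S_s·(1+e_p)/(C_α·H).
log₁₀(t₂/t₁) = 0.05 × (1+1.15) / (0.014×5.5) = 1.396
t₂ = t₁ × 10^1.396 = 4.9 × 24.89 = 122 years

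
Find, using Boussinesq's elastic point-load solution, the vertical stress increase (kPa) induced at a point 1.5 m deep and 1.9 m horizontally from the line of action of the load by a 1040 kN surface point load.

Boussinesq vertical stress below a point load on an elastic half-space:
Δσ_z = 3P/(2πz²) · [1 + (r/z)²]^(−5/2)
r/z = 1.9/1.5 = 1.2667; [1+(r/z)²]^(−5/2) = 0.091351.
Δσ_z = 3×1040/(2π×1.5²) × 0.091351 = 220.69 × 0.091351 = 20.16 kPa

Δσ_z ≈ 20.2 kPa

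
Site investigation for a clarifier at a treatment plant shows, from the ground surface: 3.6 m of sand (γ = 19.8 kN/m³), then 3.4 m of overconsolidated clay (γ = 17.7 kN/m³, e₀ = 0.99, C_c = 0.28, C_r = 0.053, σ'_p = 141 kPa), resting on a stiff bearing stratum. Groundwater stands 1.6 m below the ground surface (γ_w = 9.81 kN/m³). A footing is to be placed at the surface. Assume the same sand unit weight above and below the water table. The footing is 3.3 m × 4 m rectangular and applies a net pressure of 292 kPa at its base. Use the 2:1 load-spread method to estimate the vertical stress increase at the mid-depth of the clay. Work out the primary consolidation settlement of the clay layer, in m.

Mid-depth of clay below the ground surface: z = 3.6 + 3.4/2 = 5.3 m.
Total vertical stress at mid-clay: σ_v = 19.8×3.6 + 17.7×1.7 = 101.37 kPa.
Pore pressure: u = 9.81×(5.3 − 1.6) = 36.297 kPa.
Initial effective stress: σ'_0 = σ_v − u = 101.37 − 36.297 = 65.073 kPa.
Stress increase at mid-clay by the 2:1 spreading method:
Δσ = qBL/((B+z)(L+z)) = 292×3.3×4/((3.3+5.3)(4+5.3)) = 48.192 kPa
Final effective stress: σ'_f = 65.073 + 48.192 = 113.26 kPa.
σ'_f = 113.26 ≤ σ'_p = 141 kPa, so the clay remains overconsolidated and only the recompression index applies:
S_c = C_r·H/(1+e₀)·log₁₀(σ'_f/σ'_0) = 0.053×3.4/1.99×log₁₀(113.26/65.073)
    = 0.09055 × 0.24068 = 0.02179 m

S_c ≈ 0.0218 m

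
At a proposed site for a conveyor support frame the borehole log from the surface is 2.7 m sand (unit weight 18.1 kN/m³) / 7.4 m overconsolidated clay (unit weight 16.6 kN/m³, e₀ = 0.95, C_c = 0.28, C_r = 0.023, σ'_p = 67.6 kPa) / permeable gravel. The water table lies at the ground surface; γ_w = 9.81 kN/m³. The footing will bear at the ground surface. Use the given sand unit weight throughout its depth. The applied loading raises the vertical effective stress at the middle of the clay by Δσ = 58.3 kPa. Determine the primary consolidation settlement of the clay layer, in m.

Mid-depth of clay below the ground surface: z = 2.7 + 7.4/2 = 6.4 m.
Total vertical stress at mid-clay: σ_v = 18.1×2.7 + 16.6×3.7 = 110.29 kPa.
Pore pressure: u = 9.81×(6.4 − 0) = 62.784 kPa.
Initial effective stress: σ'_0 = σ_v − u = 110.29 − 62.784 = 47.506 kPa.
Final effective stress: σ'_f = 47.506 + 58.3 = 105.81 kPa.
σ'_f = 105.81 > σ'_p = 67.6 kPa, so the stress path crosses the preconsolidation pressure — recompression up to σ'_p, then virgin compression beyond:
S_c = H/(1+e₀)·[C_r·log₁₀(σ'_p/σ'_0) + C_c·log₁₀(σ'_f/σ'_p)]
    = 7.4/1.95 × [0.023×log₁₀(67.6/47.506) + 0.28×log₁₀(105.81/67.6)]
    = 3.7949 × [0.0035236 + 0.054482] = 0.2201 m

S_c ≈ 0.22 m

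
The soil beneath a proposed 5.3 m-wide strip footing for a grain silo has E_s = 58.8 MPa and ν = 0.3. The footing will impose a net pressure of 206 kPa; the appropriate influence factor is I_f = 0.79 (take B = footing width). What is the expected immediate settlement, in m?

S_e ≈ 0.0133 m

Immediate (elastic) settlement: S_e = q·B·(1−ν²)/E_s · I_f.
E_s = 58.8 MPa = 58800 kPa.
S_e = 206 × 5.3 × (1 − 0.3²) / 58800 × 0.79
    = 206 × 5.3 × 0.91 / 58800 × 0.79
    = 0.01335 m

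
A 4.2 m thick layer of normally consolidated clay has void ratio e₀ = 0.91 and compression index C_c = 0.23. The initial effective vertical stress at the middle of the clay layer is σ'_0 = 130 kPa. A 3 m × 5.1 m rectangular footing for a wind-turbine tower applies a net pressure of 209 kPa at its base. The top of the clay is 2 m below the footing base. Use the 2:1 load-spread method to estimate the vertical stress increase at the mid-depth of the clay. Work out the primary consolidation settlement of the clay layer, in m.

Mid-depth of clay below the footing base: z = 2 + 4.2/2 = 4.1 m.
Stress increase at mid-clay by the 2:1 spreading method:
Δσ = qBL/((B+z)(L+z)) = 209×3×5.1/((3+4.1)(5.1+4.1)) = 48.954 kPa
Final effective stress: σ'_f = σ'_0 + Δσ = 130 + 48.954 = 178.95 kPa.
Normally consolidated clay, so the full stress increment lies on the virgin compression line:
S_c = C_c·H/(1+e₀)·log₁₀(σ'_f/σ'_0) = 0.23×4.2/(1+0.91)×log₁₀(178.95/130)
    = 0.50576 × 0.13879 = 0.07019 m

S_c ≈ 0.0702 m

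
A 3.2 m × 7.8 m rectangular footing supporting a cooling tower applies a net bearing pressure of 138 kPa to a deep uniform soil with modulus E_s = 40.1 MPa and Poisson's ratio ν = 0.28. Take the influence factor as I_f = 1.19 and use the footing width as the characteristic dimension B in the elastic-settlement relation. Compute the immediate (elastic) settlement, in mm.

S_e ≈ 12.1 mm

Immediate (elastic) settlement: S_e = q·B·(1−ν²)/E_s · I_f.
E_s = 40.1 MPa = 40100 kPa.
S_e = 138 × 3.2 × (1 − 0.28²) / 40100 × 1.19
    = 138 × 3.2 × 0.9216 / 40100 × 1.19
    = 0.01208 m = 12.08 mm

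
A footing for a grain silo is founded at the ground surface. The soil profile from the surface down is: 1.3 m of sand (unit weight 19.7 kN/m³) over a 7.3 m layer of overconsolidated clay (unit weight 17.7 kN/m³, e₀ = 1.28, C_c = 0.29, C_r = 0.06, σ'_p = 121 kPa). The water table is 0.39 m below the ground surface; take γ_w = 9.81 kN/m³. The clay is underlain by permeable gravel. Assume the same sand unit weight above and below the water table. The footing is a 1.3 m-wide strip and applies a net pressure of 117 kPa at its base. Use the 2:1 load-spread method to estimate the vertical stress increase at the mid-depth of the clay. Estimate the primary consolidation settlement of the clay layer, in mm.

Mid-depth of clay below the ground surface: z = 1.3 + 7.3/2 = 4.95 m.
Total vertical stress at mid-clay: σ_v = 19.7×1.3 + 17.7×3.65 = 90.215 kPa.
Pore pressure: u = 9.81×(4.95 − 0.39) = 44.734 kPa.
Initial effective stress: σ'_0 = σ_v − u = 90.215 − 44.734 = 45.481 kPa.
Stress increase at mid-clay by the 2:1 spreading method:
Δσ = qB/(B+z) = 117×1.3/(1.3+4.95) = 24.336 kPa
Final effective stress: σ'_f = 45.481 + 24.336 = 69.817 kPa.
σ'_f = 69.817 ≤ σ'_p = 121 kPa, so the clay remains overconsolidated and only the recompression index applies:
S_c = C_r·H/(1+e₀)·log₁₀(σ'_f/σ'_0) = 0.06×7.3/2.28×log₁₀(69.817/45.481)
    = 0.19211 × 0.18613 = 0.03576 m

S_c ≈ 35.8 mm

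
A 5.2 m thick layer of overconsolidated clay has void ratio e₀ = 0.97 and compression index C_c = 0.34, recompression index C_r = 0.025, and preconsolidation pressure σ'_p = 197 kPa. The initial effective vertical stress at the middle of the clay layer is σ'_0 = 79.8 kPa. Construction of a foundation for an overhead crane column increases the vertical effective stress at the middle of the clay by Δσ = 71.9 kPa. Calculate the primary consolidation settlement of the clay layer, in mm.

Final effective stress: σ'_f = 79.8 + 71.9 = 151.7 kPa.
σ'_f = 151.7 ≤ σ'_p = 197 kPa, so the clay remains overconsolidated and only the recompression index applies:
S_c = C_r·H/(1+e₀)·log₁₀(σ'_f/σ'_0) = 0.025×5.2/1.97×log₁₀(151.7/79.8)
    = 0.06599 × 0.27898 = 0.01841 m

S_c ≈ 18.4 mm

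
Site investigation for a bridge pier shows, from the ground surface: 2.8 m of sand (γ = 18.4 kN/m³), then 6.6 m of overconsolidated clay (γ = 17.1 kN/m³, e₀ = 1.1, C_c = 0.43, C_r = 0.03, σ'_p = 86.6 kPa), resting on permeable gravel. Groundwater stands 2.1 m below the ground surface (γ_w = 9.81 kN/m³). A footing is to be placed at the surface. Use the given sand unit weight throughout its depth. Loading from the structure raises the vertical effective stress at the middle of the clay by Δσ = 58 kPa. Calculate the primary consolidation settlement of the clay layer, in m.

S_c ≈ 0.233 m

Mid-depth of clay below the ground surface: z = 2.8 + 6.6/2 = 6.1 m.
Total vertical stress at mid-clay: σ_v = 18.4×2.8 + 17.1×3.3 = 107.95 kPa.
Pore pressure: u = 9.81×(6.1 − 2.1) = 39.24 kPa.
Initial effective stress: σ'_0 = σ_v − u = 107.95 − 39.24 = 68.71 kPa.
Final effective stress: σ'_f = 68.71 + 58 = 126.71 kPa.
σ'_f = 126.71 > σ'_p = 86.6 kPa, so the stress path crosses the preconsolidation pressure — recompression up to σ'_p, then virgin compression beyond:
S_c = H/(1+e₀)·[C_r·log₁₀(σ'_p/σ'_0) + C_c·log₁₀(σ'_f/σ'_p)]
    = 6.6/2.1 × [0.03×log₁₀(86.6/68.71) + 0.43×log₁₀(126.71/86.6)]
    = 3.1429 × [0.0030149 + 0.071076] = 0.2329 m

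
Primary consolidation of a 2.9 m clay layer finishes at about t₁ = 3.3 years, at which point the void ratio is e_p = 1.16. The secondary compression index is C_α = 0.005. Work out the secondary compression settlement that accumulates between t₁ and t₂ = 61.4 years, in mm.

S_s ≈ 8.52 mm

Secondary compression: S_s = C_α·H/(1+e_p)·log₁₀(t₂/t₁)
S_s = 0.005×2.9/(1+1.16)×log₁₀(61.4/3.3)
    = 0.006713 × 1.27 = 0.008523 m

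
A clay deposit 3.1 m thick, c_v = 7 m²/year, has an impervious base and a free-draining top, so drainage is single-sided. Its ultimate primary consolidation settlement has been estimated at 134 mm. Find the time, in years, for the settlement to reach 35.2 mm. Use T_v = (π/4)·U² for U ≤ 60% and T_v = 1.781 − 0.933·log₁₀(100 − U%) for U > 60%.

t ≈ 0.0744 years

Drainage path length: H_d = H = 3.1 m (single drainage).
U = S(t)/S_ult = 35.2/134 = 0.2627.
U ≤ 60%: T_v = (π/4)·U² = (π/4)×0.26269² = 0.054196.
t = T_v·H_d²/c_v = 0.054196×3.1²/7 = 0.0744 years.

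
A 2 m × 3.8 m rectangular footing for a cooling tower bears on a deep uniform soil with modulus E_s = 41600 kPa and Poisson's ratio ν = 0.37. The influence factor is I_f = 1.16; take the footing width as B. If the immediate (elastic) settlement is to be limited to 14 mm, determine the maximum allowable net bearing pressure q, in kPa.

q ≈ 291 kPa

S_e = q·B·(1−ν²)/E_s · I_f  ⇒  q = S_e·E_s / (B·(1−ν²)·I_f).
q = 0.014 × 41600 / (2 × 0.8631 × 1.16) = 290.9 kPa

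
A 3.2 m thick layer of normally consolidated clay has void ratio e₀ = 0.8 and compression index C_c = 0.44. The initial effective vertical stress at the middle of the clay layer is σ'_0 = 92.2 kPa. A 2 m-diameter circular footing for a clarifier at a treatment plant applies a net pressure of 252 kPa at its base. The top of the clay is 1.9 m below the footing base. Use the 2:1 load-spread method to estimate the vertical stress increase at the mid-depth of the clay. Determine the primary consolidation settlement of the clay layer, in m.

Mid-depth of clay below the footing base: z = 1.9 + 3.2/2 = 3.5 m.
Stress increase at mid-clay by the 2:1 spreading method:
Δσ ≈ qD²/(D+z)² = 252×2²/(2+3.5)² = 33.322 kPa
Final effective stress: σ'_f = σ'_0 + Δσ = 92.2 + 33.322 = 125.52 kPa.
Normally consolidated clay, so the full stress increment lies on the virgin compression line:
S_c = C_c·H/(1+e₀)·log₁₀(σ'_f/σ'_0) = 0.44×3.2/(1+0.8)×log₁₀(125.52/92.2)
    = 0.78222 × 0.13398 = 0.1048 m

S_c ≈ 0.105 m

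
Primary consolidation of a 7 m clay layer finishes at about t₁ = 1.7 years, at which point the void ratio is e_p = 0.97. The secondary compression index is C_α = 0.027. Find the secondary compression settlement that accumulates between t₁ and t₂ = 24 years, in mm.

S_s ≈ 110 mm

Secondary compression: S_s = C_α·H/(1+e_p)·log₁₀(t₂/t₁)
S_s = 0.027×7/(1+0.97)×log₁₀(24/1.7)
    = 0.09594 × 1.15 = 0.1103 m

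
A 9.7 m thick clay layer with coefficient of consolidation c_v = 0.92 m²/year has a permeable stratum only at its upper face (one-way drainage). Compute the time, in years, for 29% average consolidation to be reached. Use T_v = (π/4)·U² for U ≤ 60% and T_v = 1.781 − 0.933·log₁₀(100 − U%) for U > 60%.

t ≈ 6.76 years

Drainage path length: H_d = H = 9.7 m (single drainage).
U ≤ 60%: T_v = (π/4)·U² = (π/4)×0.29² = 0.066052.
t = T_v·H_d²/c_v = 0.066052×9.7²/0.92 = 6.755 years.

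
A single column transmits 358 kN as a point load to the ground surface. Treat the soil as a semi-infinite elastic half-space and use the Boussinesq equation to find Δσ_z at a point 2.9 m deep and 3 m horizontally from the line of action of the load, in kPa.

Boussinesq vertical stress below a point load on an elastic half-space:
Δσ_z = 3P/(2πz²) · [1 + (r/z)²]^(−5/2)
r/z = 3/2.9 = 1.0345; [1+(r/z)²]^(−5/2) = 0.16218.
Δσ_z = 3×358/(2π×2.9²) × 0.16218 = 20.325 × 0.16218 = 3.296 kPa

Δσ_z ≈ 3.3 kPa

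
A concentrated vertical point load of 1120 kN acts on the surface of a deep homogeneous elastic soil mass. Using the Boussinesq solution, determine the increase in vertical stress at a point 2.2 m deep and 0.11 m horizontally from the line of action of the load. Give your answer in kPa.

Δσ_z ≈ 110 kPa

Boussinesq vertical stress below a point load on an elastic half-space:
Δσ_z = 3P/(2πz²) · [1 + (r/z)²]^(−5/2)
r/z = 0.11/2.2 = 0.05; [1+(r/z)²]^(−5/2) = 0.99378.
Δσ_z = 3×1120/(2π×2.2²) × 0.99378 = 110.49 × 0.99378 = 109.8 kPa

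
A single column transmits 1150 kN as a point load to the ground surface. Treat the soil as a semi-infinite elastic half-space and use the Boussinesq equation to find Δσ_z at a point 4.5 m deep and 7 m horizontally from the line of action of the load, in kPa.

Δσ_z ≈ 1.25 kPa

Boussinesq vertical stress below a point load on an elastic half-space:
Δσ_z = 3P/(2πz²) · [1 + (r/z)²]^(−5/2)
r/z = 7/4.5 = 1.5556; [1+(r/z)²]^(−5/2) = 0.046239.
Δσ_z = 3×1150/(2π×4.5²) × 0.046239 = 27.115 × 0.046239 = 1.254 kPa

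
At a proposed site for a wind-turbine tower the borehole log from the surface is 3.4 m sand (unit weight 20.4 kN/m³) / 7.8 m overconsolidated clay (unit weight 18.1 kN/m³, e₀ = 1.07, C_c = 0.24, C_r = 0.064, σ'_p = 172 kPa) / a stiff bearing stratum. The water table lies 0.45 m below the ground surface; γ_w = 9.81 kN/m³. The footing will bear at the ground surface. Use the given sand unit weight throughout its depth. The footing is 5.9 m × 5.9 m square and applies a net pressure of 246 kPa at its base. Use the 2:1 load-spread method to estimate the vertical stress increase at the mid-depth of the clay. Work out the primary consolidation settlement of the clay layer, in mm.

S_c ≈ 54.1 mm

Mid-depth of clay below the ground surface: z = 3.4 + 7.8/2 = 7.3 m.
Total vertical stress at mid-clay: σ_v = 20.4×3.4 + 18.1×3.9 = 139.95 kPa.
Pore pressure: u = 9.81×(7.3 − 0.45) = 67.198 kPa.
Initial effective stress: σ'_0 = σ_v − u = 139.95 − 67.198 = 72.752 kPa.
Stress increase at mid-clay by the 2:1 spreading method:
Δσ = qBL/((B+z)(L+z)) = 246×5.9×5.9/((5.9+7.3)(5.9+7.3)) = 49.146 kPa
Final effective stress: σ'_f = 72.752 + 49.146 = 121.9 kPa.
σ'_f = 121.9 ≤ σ'_p = 172 kPa, so the clay remains overconsolidated and only the recompression index applies:
S_c = C_r·H/(1+e₀)·log₁₀(σ'_f/σ'_0) = 0.064×7.8/2.07×log₁₀(121.9/72.752)
    = 0.24116 × 0.22416 = 0.05406 m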